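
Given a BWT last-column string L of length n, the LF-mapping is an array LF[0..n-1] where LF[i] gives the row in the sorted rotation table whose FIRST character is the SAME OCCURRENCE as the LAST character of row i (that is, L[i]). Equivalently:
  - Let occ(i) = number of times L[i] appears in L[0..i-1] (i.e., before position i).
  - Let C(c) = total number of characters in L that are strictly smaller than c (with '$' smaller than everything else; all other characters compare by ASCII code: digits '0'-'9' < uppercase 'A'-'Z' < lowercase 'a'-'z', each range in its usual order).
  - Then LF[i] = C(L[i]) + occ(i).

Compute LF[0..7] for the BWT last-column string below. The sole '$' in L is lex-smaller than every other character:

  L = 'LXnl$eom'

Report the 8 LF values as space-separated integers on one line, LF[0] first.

Char counts: '$':1, 'L':1, 'X':1, 'e':1, 'l':1, 'm':1, 'n':1, 'o':1
C (first-col start): C('$')=0, C('L')=1, C('X')=2, C('e')=3, C('l')=4, C('m')=5, C('n')=6, C('o')=7
L[0]='L': occ=0, LF[0]=C('L')+0=1+0=1
L[1]='X': occ=0, LF[1]=C('X')+0=2+0=2
L[2]='n': occ=0, LF[2]=C('n')+0=6+0=6
L[3]='l': occ=0, LF[3]=C('l')+0=4+0=4
L[4]='$': occ=0, LF[4]=C('$')+0=0+0=0
L[5]='e': occ=0, LF[5]=C('e')+0=3+0=3
L[6]='o': occ=0, LF[6]=C('o')+0=7+0=7
L[7]='m': occ=0, LF[7]=C('m')+0=5+0=5

Answer: 1 2 6 4 0 3 7 5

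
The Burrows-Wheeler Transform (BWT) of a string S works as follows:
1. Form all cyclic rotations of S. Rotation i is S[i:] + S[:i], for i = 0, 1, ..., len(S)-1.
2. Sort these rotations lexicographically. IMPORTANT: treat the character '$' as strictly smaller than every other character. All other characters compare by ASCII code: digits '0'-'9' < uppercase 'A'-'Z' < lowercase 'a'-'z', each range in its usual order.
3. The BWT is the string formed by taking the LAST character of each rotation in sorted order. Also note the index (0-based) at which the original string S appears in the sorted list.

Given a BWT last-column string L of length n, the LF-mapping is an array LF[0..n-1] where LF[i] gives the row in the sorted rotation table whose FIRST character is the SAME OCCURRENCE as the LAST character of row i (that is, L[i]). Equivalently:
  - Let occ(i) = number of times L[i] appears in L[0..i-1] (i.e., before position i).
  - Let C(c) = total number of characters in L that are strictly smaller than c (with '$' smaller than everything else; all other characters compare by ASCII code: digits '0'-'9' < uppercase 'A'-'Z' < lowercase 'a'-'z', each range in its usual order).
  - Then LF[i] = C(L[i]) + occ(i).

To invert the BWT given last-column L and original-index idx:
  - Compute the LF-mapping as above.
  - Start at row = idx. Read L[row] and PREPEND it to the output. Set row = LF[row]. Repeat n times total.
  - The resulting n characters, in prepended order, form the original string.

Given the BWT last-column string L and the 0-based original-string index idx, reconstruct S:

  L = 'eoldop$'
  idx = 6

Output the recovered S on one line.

Answer: poodle$

Derivation:
LF mapping: 2 4 3 1 5 6 0
Walk LF starting at row 6, prepending L[row]:
  step 1: row=6, L[6]='$', prepend. Next row=LF[6]=0
  step 2: row=0, L[0]='e', prepend. Next row=LF[0]=2
  step 3: row=2, L[2]='l', prepend. Next row=LF[2]=3
  step 4: row=3, L[3]='d', prepend. Next row=LF[3]=1
  step 5: row=1, L[1]='o', prepend. Next row=LF[1]=4
  step 6: row=4, L[4]='o', prepend. Next row=LF[4]=5
  step 7: row=5, L[5]='p', prepend. Next row=LF[5]=6
Reversed output: poodle$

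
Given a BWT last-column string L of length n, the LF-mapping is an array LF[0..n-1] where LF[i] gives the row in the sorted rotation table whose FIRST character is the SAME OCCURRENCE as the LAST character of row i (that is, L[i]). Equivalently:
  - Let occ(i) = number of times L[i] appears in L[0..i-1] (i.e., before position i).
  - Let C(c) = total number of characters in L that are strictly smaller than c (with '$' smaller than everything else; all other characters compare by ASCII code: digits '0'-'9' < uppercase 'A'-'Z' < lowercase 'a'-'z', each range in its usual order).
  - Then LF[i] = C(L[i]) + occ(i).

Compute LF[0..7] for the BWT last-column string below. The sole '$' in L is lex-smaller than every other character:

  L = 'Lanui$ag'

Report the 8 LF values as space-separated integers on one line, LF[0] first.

Answer: 1 2 6 7 5 0 3 4

Derivation:
Char counts: '$':1, 'L':1, 'a':2, 'g':1, 'i':1, 'n':1, 'u':1
C (first-col start): C('$')=0, C('L')=1, C('a')=2, C('g')=4, C('i')=5, C('n')=6, C('u')=7
L[0]='L': occ=0, LF[0]=C('L')+0=1+0=1
L[1]='a': occ=0, LF[1]=C('a')+0=2+0=2
L[2]='n': occ=0, LF[2]=C('n')+0=6+0=6
L[3]='u': occ=0, LF[3]=C('u')+0=7+0=7
L[4]='i': occ=0, LF[4]=C('i')+0=5+0=5
L[5]='$': occ=0, LF[5]=C('$')+0=0+0=0
L[6]='a': occ=1, LF[6]=C('a')+1=2+1=3
L[7]='g': occ=0, LF[7]=C('g')+0=4+0=4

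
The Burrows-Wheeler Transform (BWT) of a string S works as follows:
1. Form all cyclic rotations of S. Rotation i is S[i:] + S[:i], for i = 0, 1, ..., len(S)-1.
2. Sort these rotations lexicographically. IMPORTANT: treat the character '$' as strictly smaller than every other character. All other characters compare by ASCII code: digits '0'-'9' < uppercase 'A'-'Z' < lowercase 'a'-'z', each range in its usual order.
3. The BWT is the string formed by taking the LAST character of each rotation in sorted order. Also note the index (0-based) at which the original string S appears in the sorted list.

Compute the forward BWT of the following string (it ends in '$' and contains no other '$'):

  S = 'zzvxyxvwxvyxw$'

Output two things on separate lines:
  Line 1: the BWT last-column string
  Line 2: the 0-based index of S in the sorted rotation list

All 14 rotations (rotation i = S[i:]+S[:i]):
  rot[0] = zzvxyxvwxvyxw$
  rot[1] = zvxyxvwxvyxw$z
  rot[2] = vxyxvwxvyxw$zz
  rot[3] = xyxvwxvyxw$zzv
  rot[4] = yxvwxvyxw$zzvx
  rot[5] = xvwxvyxw$zzvxy
  rot[6] = vwxvyxw$zzvxyx
  rot[7] = wxvyxw$zzvxyxv
  rot[8] = xvyxw$zzvxyxvw
  rot[9] = vyxw$zzvxyxvwx
  rot[10] = yxw$zzvxyxvwxv
  rot[11] = xw$zzvxyxvwxvy
  rot[12] = w$zzvxyxvwxvyx
  rot[13] = $zzvxyxvwxvyxw
Sorted (with $ < everything):
  sorted[0] = $zzvxyxvwxvyxw  (last char: 'w')
  sorted[1] = vwxvyxw$zzvxyx  (last char: 'x')
  sorted[2] = vxyxvwxvyxw$zz  (last char: 'z')
  sorted[3] = vyxw$zzvxyxvwx  (last char: 'x')
  sorted[4] = w$zzvxyxvwxvyx  (last char: 'x')
  sorted[5] = wxvyxw$zzvxyxv  (last char: 'v')
  sorted[6] = xvwxvyxw$zzvxy  (last char: 'y')
  sorted[7] = xvyxw$zzvxyxvw  (last char: 'w')
  sorted[8] = xw$zzvxyxvwxvy  (last char: 'y')
  sorted[9] = xyxvwxvyxw$zzv  (last char: 'v')
  sorted[10] = yxvwxvyxw$zzvx  (last char: 'x')
  sorted[11] = yxw$zzvxyxvwxv  (last char: 'v')
  sorted[12] = zvxyxvwxvyxw$z  (last char: 'z')
  sorted[13] = zzvxyxvwxvyxw$  (last char: '$')
Last column: wxzxxvywyvxvz$
Original string S is at sorted index 13

Answer: wxzxxvywyvxvz$
13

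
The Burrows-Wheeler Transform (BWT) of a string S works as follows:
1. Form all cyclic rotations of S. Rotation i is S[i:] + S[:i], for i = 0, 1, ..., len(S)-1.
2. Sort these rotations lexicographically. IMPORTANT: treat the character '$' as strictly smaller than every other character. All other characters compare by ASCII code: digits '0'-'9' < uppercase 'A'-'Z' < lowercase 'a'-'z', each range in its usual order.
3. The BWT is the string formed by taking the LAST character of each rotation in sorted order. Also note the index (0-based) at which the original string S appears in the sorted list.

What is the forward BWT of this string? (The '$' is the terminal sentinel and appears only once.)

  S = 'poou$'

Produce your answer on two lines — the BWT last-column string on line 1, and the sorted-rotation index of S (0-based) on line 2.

Answer: upo$o
3

Derivation:
All 5 rotations (rotation i = S[i:]+S[:i]):
  rot[0] = poou$
  rot[1] = oou$p
  rot[2] = ou$po
  rot[3] = u$poo
  rot[4] = $poou
Sorted (with $ < everything):
  sorted[0] = $poou  (last char: 'u')
  sorted[1] = oou$p  (last char: 'p')
  sorted[2] = ou$po  (last char: 'o')
  sorted[3] = poou$  (last char: '$')
  sorted[4] = u$poo  (last char: 'o')
Last column: upo$o
Original string S is at sorted index 3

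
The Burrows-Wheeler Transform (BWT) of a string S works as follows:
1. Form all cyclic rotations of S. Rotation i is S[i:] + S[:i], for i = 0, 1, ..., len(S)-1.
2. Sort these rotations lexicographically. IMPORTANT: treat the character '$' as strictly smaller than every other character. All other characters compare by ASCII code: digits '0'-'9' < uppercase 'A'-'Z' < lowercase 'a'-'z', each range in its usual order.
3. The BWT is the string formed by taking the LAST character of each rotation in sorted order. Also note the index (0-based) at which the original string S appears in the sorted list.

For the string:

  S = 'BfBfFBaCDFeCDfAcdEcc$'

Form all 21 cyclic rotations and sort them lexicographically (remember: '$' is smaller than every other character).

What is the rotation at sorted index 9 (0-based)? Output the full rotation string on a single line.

All 21 rotations (rotation i = S[i:]+S[:i]):
  rot[0] = BfBfFBaCDFeCDfAcdEcc$
  rot[1] = fBfFBaCDFeCDfAcdEcc$B
  rot[2] = BfFBaCDFeCDfAcdEcc$Bf
  rot[3] = fFBaCDFeCDfAcdEcc$BfB
  rot[4] = FBaCDFeCDfAcdEcc$BfBf
  rot[5] = BaCDFeCDfAcdEcc$BfBfF
  rot[6] = aCDFeCDfAcdEcc$BfBfFB
  rot[7] = CDFeCDfAcdEcc$BfBfFBa
  rot[8] = DFeCDfAcdEcc$BfBfFBaC
  rot[9] = FeCDfAcdEcc$BfBfFBaCD
  rot[10] = eCDfAcdEcc$BfBfFBaCDF
  rot[11] = CDfAcdEcc$BfBfFBaCDFe
  rot[12] = DfAcdEcc$BfBfFBaCDFeC
  rot[13] = fAcdEcc$BfBfFBaCDFeCD
  rot[14] = AcdEcc$BfBfFBaCDFeCDf
  rot[15] = cdEcc$BfBfFBaCDFeCDfA
  rot[16] = dEcc$BfBfFBaCDFeCDfAc
  rot[17] = Ecc$BfBfFBaCDFeCDfAcd
  rot[18] = cc$BfBfFBaCDFeCDfAcdE
  rot[19] = c$BfBfFBaCDFeCDfAcdEc
  rot[20] = $BfBfFBaCDFeCDfAcdEcc
Sorted (with $ < everything):
  sorted[0] = $BfBfFBaCDFeCDfAcdEcc
  sorted[1] = AcdEcc$BfBfFBaCDFeCDf
  sorted[2] = BaCDFeCDfAcdEcc$BfBfF
  sorted[3] = BfBfFBaCDFeCDfAcdEcc$
  sorted[4] = BfFBaCDFeCDfAcdEcc$Bf
  sorted[5] = CDFeCDfAcdEcc$BfBfFBa
  sorted[6] = CDfAcdEcc$BfBfFBaCDFe
  sorted[7] = DFeCDfAcdEcc$BfBfFBaC
  sorted[8] = DfAcdEcc$BfBfFBaCDFeC
  sorted[9] = Ecc$BfBfFBaCDFeCDfAcd
  sorted[10] = FBaCDFeCDfAcdEcc$BfBf
  sorted[11] = FeCDfAcdEcc$BfBfFBaCD
  sorted[12] = aCDFeCDfAcdEcc$BfBfFB
  sorted[13] = c$BfBfFBaCDFeCDfAcdEc
  sorted[14] = cc$BfBfFBaCDFeCDfAcdE
  sorted[15] = cdEcc$BfBfFBaCDFeCDfA
  sorted[16] = dEcc$BfBfFBaCDFeCDfAc
  sorted[17] = eCDfAcdEcc$BfBfFBaCDF
  sorted[18] = fAcdEcc$BfBfFBaCDFeCD
  sorted[19] = fBfFBaCDFeCDfAcdEcc$B
  sorted[20] = fFBaCDFeCDfAcdEcc$BfB
sorted[9] = Ecc$BfBfFBaCDFeCDfAcd

Answer: Ecc$BfBfFBaCDFeCDfAcd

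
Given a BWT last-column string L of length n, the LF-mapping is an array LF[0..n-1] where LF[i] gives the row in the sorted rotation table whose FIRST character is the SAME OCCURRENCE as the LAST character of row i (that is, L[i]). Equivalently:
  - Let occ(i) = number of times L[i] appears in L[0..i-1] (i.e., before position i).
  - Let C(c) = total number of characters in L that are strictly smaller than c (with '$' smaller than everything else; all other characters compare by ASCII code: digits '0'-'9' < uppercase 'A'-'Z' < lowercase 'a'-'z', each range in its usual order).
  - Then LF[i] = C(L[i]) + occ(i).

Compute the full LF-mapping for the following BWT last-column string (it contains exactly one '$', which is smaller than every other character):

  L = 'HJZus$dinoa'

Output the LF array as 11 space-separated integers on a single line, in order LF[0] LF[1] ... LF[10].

Char counts: '$':1, 'H':1, 'J':1, 'Z':1, 'a':1, 'd':1, 'i':1, 'n':1, 'o':1, 's':1, 'u':1
C (first-col start): C('$')=0, C('H')=1, C('J')=2, C('Z')=3, C('a')=4, C('d')=5, C('i')=6, C('n')=7, C('o')=8, C('s')=9, C('u')=10
L[0]='H': occ=0, LF[0]=C('H')+0=1+0=1
L[1]='J': occ=0, LF[1]=C('J')+0=2+0=2
L[2]='Z': occ=0, LF[2]=C('Z')+0=3+0=3
L[3]='u': occ=0, LF[3]=C('u')+0=10+0=10
L[4]='s': occ=0, LF[4]=C('s')+0=9+0=9
L[5]='$': occ=0, LF[5]=C('$')+0=0+0=0
L[6]='d': occ=0, LF[6]=C('d')+0=5+0=5
L[7]='i': occ=0, LF[7]=C('i')+0=6+0=6
L[8]='n': occ=0, LF[8]=C('n')+0=7+0=7
L[9]='o': occ=0, LF[9]=C('o')+0=8+0=8
L[10]='a': occ=0, LF[10]=C('a')+0=4+0=4

Answer: 1 2 3 10 9 0 5 6 7 8 4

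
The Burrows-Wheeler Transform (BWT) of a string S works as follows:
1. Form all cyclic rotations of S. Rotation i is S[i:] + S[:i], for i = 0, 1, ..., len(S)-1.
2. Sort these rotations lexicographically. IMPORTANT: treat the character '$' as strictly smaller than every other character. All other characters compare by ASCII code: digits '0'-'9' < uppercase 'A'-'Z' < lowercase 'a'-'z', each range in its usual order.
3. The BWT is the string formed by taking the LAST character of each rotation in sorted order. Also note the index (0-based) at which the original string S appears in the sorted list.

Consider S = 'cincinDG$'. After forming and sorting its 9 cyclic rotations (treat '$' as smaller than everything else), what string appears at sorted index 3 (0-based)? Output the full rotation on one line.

Answer: cinDG$cin

Derivation:
All 9 rotations (rotation i = S[i:]+S[:i]):
  rot[0] = cincinDG$
  rot[1] = incinDG$c
  rot[2] = ncinDG$ci
  rot[3] = cinDG$cin
  rot[4] = inDG$cinc
  rot[5] = nDG$cinci
  rot[6] = DG$cincin
  rot[7] = G$cincinD
  rot[8] = $cincinDG
Sorted (with $ < everything):
  sorted[0] = $cincinDG
  sorted[1] = DG$cincin
  sorted[2] = G$cincinD
  sorted[3] = cinDG$cin
  sorted[4] = cincinDG$
  sorted[5] = inDG$cinc
  sorted[6] = incinDG$c
  sorted[7] = nDG$cinci
  sorted[8] = ncinDG$ci
sorted[3] = cinDG$cin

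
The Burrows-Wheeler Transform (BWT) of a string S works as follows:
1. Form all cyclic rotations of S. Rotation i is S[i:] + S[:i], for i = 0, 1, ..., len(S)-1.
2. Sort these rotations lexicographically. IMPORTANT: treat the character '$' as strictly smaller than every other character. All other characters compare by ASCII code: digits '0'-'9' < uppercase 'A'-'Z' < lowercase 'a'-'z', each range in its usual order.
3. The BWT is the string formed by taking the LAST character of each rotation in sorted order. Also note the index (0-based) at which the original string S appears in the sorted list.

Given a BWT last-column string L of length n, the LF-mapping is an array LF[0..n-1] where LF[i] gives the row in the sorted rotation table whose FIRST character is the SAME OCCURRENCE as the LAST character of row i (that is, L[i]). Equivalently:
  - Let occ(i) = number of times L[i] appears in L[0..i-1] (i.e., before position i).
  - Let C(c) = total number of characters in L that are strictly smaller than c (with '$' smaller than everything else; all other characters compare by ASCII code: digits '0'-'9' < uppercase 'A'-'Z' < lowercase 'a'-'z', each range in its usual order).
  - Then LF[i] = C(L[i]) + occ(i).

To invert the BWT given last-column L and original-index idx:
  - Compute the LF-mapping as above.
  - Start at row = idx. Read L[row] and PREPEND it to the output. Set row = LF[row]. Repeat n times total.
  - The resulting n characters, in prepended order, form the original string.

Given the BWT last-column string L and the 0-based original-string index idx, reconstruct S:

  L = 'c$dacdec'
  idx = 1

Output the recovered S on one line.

Answer: acceddc$

Derivation:
LF mapping: 2 0 5 1 3 6 7 4
Walk LF starting at row 1, prepending L[row]:
  step 1: row=1, L[1]='$', prepend. Next row=LF[1]=0
  step 2: row=0, L[0]='c', prepend. Next row=LF[0]=2
  step 3: row=2, L[2]='d', prepend. Next row=LF[2]=5
  step 4: row=5, L[5]='d', prepend. Next row=LF[5]=6
  step 5: row=6, L[6]='e', prepend. Next row=LF[6]=7
  step 6: row=7, L[7]='c', prepend. Next row=LF[7]=4
  step 7: row=4, L[4]='c', prepend. Next row=LF[4]=3
  step 8: row=3, L[3]='a', prepend. Next row=LF[3]=1
Reversed output: acceddc$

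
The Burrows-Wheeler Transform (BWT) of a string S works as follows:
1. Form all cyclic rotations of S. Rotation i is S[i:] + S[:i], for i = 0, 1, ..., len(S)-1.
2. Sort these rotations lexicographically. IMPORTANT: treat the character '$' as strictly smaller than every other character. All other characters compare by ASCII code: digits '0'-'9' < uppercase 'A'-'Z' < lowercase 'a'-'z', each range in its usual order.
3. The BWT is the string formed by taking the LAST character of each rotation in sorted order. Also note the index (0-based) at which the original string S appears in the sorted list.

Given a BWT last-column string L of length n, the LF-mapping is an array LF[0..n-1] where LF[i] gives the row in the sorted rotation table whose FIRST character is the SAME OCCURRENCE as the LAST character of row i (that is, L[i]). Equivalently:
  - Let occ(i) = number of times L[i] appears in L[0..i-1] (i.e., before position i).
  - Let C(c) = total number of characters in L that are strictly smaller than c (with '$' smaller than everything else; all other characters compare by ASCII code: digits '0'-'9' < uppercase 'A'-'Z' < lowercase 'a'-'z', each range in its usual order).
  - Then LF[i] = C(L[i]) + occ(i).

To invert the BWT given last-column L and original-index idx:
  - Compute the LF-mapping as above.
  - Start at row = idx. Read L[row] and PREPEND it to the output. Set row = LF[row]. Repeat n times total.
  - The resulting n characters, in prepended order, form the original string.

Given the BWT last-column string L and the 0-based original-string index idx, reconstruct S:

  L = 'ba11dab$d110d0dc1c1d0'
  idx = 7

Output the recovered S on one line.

Answer: 1a0a10ddccd1d10b11db$

Derivation:
LF mapping: 12 10 4 5 16 11 13 0 17 6 7 1 18 2 19 14 8 15 9 20 3
Walk LF starting at row 7, prepending L[row]:
  step 1: row=7, L[7]='$', prepend. Next row=LF[7]=0
  step 2: row=0, L[0]='b', prepend. Next row=LF[0]=12
  step 3: row=12, L[12]='d', prepend. Next row=LF[12]=18
  step 4: row=18, L[18]='1', prepend. Next row=LF[18]=9
  step 5: row=9, L[9]='1', prepend. Next row=LF[9]=6
  step 6: row=6, L[6]='b', prepend. Next row=LF[6]=13
  step 7: row=13, L[13]='0', prepend. Next row=LF[13]=2
  step 8: row=2, L[2]='1', prepend. Next row=LF[2]=4
  step 9: row=4, L[4]='d', prepend. Next row=LF[4]=16
  step 10: row=16, L[16]='1', prepend. Next row=LF[16]=8
  step 11: row=8, L[8]='d', prepend. Next row=LF[8]=17
  step 12: row=17, L[17]='c', prepend. Next row=LF[17]=15
  step 13: row=15, L[15]='c', prepend. Next row=LF[15]=14
  step 14: row=14, L[14]='d', prepend. Next row=LF[14]=19
  step 15: row=19, L[19]='d', prepend. Next row=LF[19]=20
  step 16: row=20, L[20]='0', prepend. Next row=LF[20]=3
  step 17: row=3, L[3]='1', prepend. Next row=LF[3]=5
  step 18: row=5, L[5]='a', prepend. Next row=LF[5]=11
  step 19: row=11, L[11]='0', prepend. Next row=LF[11]=1
  step 20: row=1, L[1]='a', prepend. Next row=LF[1]=10
  step 21: row=10, L[10]='1', prepend. Next row=LF[10]=7
Reversed output: 1a0a10ddccd1d10b11db$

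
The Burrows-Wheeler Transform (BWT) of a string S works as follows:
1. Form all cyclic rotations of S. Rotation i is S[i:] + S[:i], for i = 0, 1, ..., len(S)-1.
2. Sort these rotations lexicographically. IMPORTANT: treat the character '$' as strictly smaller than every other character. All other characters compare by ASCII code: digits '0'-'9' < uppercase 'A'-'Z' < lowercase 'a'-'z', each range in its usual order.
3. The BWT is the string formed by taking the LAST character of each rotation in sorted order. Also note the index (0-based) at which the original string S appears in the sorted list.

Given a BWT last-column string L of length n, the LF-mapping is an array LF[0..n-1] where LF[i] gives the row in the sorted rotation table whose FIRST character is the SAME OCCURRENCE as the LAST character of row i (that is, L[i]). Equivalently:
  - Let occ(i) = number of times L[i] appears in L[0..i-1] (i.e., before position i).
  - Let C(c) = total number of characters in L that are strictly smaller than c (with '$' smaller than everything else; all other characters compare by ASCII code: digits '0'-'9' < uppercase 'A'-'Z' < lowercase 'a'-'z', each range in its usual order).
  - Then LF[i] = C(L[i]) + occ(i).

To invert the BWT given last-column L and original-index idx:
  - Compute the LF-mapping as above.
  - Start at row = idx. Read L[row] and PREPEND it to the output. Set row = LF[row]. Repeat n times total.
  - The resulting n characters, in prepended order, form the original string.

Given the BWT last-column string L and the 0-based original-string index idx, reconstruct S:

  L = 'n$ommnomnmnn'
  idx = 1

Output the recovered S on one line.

Answer: mmnnommnonn$

Derivation:
LF mapping: 5 0 10 1 2 6 11 3 7 4 8 9
Walk LF starting at row 1, prepending L[row]:
  step 1: row=1, L[1]='$', prepend. Next row=LF[1]=0
  step 2: row=0, L[0]='n', prepend. Next row=LF[0]=5
  step 3: row=5, L[5]='n', prepend. Next row=LF[5]=6
  step 4: row=6, L[6]='o', prepend. Next row=LF[6]=11
  step 5: row=11, L[11]='n', prepend. Next row=LF[11]=9
  step 6: row=9, L[9]='m', prepend. Next row=LF[9]=4
  step 7: row=4, L[4]='m', prepend. Next row=LF[4]=2
  step 8: row=2, L[2]='o', prepend. Next row=LF[2]=10
  step 9: row=10, L[10]='n', prepend. Next row=LF[10]=8
  step 10: row=8, L[8]='n', prepend. Next row=LF[8]=7
  step 11: row=7, L[7]='m', prepend. Next row=LF[7]=3
  step 12: row=3, L[3]='m', prepend. Next row=LF[3]=1
Reversed output: mmnnommnonn$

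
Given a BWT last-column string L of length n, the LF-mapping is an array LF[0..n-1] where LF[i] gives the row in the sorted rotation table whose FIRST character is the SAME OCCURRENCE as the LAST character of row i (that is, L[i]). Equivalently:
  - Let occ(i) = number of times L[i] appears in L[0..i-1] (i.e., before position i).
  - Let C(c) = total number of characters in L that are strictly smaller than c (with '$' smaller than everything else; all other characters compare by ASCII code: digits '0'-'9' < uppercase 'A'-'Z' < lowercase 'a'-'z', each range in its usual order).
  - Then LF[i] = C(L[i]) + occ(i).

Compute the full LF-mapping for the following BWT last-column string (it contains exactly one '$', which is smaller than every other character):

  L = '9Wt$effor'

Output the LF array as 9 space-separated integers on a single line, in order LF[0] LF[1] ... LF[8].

Answer: 1 2 8 0 3 4 5 6 7

Derivation:
Char counts: '$':1, '9':1, 'W':1, 'e':1, 'f':2, 'o':1, 'r':1, 't':1
C (first-col start): C('$')=0, C('9')=1, C('W')=2, C('e')=3, C('f')=4, C('o')=6, C('r')=7, C('t')=8
L[0]='9': occ=0, LF[0]=C('9')+0=1+0=1
L[1]='W': occ=0, LF[1]=C('W')+0=2+0=2
L[2]='t': occ=0, LF[2]=C('t')+0=8+0=8
L[3]='$': occ=0, LF[3]=C('$')+0=0+0=0
L[4]='e': occ=0, LF[4]=C('e')+0=3+0=3
L[5]='f': occ=0, LF[5]=C('f')+0=4+0=4
L[6]='f': occ=1, LF[6]=C('f')+1=4+1=5
L[7]='o': occ=0, LF[7]=C('o')+0=6+0=6
L[8]='r': occ=0, LF[8]=C('r')+0=7+0=7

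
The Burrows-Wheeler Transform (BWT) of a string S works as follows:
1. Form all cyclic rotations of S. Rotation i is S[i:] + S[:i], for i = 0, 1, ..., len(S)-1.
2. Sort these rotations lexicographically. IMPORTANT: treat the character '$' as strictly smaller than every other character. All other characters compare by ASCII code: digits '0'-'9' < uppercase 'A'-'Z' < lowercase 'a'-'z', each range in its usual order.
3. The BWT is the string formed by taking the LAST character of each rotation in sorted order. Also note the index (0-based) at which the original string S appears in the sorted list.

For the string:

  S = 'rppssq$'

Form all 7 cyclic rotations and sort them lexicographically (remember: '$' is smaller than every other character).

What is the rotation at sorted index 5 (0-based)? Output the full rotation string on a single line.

Answer: sq$rpps

Derivation:
All 7 rotations (rotation i = S[i:]+S[:i]):
  rot[0] = rppssq$
  rot[1] = ppssq$r
  rot[2] = pssq$rp
  rot[3] = ssq$rpp
  rot[4] = sq$rpps
  rot[5] = q$rppss
  rot[6] = $rppssq
Sorted (with $ < everything):
  sorted[0] = $rppssq
  sorted[1] = ppssq$r
  sorted[2] = pssq$rp
  sorted[3] = q$rppss
  sorted[4] = rppssq$
  sorted[5] = sq$rpps
  sorted[6] = ssq$rpp
sorted[5] = sq$rpps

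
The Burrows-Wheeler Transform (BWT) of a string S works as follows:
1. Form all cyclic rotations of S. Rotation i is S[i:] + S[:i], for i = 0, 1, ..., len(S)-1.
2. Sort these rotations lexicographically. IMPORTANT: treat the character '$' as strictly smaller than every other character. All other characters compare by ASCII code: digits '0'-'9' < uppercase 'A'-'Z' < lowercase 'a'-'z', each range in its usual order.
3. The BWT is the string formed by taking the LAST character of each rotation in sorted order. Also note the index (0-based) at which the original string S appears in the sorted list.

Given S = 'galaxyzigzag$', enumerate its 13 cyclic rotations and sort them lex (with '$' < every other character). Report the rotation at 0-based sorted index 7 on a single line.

All 13 rotations (rotation i = S[i:]+S[:i]):
  rot[0] = galaxyzigzag$
  rot[1] = alaxyzigzag$g
  rot[2] = laxyzigzag$ga
  rot[3] = axyzigzag$gal
  rot[4] = xyzigzag$gala
  rot[5] = yzigzag$galax
  rot[6] = zigzag$galaxy
  rot[7] = igzag$galaxyz
  rot[8] = gzag$galaxyzi
  rot[9] = zag$galaxyzig
  rot[10] = ag$galaxyzigz
  rot[11] = g$galaxyzigza
  rot[12] = $galaxyzigzag
Sorted (with $ < everything):
  sorted[0] = $galaxyzigzag
  sorted[1] = ag$galaxyzigz
  sorted[2] = alaxyzigzag$g
  sorted[3] = axyzigzag$gal
  sorted[4] = g$galaxyzigza
  sorted[5] = galaxyzigzag$
  sorted[6] = gzag$galaxyzi
  sorted[7] = igzag$galaxyz
  sorted[8] = laxyzigzag$ga
  sorted[9] = xyzigzag$gala
  sorted[10] = yzigzag$galax
  sorted[11] = zag$galaxyzig
  sorted[12] = zigzag$galaxy
sorted[7] = igzag$galaxyz

Answer: igzag$galaxyz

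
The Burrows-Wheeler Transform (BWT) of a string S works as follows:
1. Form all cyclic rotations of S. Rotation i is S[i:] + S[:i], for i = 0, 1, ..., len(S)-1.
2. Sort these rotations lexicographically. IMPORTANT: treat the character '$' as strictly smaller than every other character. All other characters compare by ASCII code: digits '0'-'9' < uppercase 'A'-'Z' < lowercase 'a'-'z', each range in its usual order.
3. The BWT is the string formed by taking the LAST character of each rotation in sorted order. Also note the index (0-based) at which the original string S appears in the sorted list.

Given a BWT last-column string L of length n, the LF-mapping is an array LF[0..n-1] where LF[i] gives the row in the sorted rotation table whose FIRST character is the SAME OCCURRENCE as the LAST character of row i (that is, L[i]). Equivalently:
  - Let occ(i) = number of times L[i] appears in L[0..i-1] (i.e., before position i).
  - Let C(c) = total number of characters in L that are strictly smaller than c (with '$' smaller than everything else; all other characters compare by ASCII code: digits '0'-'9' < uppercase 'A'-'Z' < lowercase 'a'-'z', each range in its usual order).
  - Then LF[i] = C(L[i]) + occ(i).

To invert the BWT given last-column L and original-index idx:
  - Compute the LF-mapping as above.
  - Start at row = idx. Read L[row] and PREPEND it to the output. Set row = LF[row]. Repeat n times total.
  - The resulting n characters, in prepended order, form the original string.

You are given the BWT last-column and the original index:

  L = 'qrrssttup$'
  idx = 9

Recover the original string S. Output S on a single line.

Answer: utsrptsrq$

Derivation:
LF mapping: 2 3 4 5 6 7 8 9 1 0
Walk LF starting at row 9, prepending L[row]:
  step 1: row=9, L[9]='$', prepend. Next row=LF[9]=0
  step 2: row=0, L[0]='q', prepend. Next row=LF[0]=2
  step 3: row=2, L[2]='r', prepend. Next row=LF[2]=4
  step 4: row=4, L[4]='s', prepend. Next row=LF[4]=6
  step 5: row=6, L[6]='t', prepend. Next row=LF[6]=8
  step 6: row=8, L[8]='p', prepend. Next row=LF[8]=1
  step 7: row=1, L[1]='r', prepend. Next row=LF[1]=3
  step 8: row=3, L[3]='s', prepend. Next row=LF[3]=5
  step 9: row=5, L[5]='t', prepend. Next row=LF[5]=7
  step 10: row=7, L[7]='u', prepend. Next row=LF[7]=9
Reversed output: utsrptsrq$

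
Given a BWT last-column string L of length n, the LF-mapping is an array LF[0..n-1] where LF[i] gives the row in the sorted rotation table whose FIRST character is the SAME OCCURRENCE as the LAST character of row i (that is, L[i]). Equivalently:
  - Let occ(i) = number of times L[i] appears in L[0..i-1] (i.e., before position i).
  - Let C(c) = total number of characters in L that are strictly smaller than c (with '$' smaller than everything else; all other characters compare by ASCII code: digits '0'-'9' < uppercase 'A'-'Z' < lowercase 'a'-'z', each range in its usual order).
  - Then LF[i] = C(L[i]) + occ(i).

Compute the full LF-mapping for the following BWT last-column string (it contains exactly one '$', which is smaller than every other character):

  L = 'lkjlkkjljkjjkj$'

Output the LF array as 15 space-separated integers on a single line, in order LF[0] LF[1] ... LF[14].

Char counts: '$':1, 'j':6, 'k':5, 'l':3
C (first-col start): C('$')=0, C('j')=1, C('k')=7, C('l')=12
L[0]='l': occ=0, LF[0]=C('l')+0=12+0=12
L[1]='k': occ=0, LF[1]=C('k')+0=7+0=7
L[2]='j': occ=0, LF[2]=C('j')+0=1+0=1
L[3]='l': occ=1, LF[3]=C('l')+1=12+1=13
L[4]='k': occ=1, LF[4]=C('k')+1=7+1=8
L[5]='k': occ=2, LF[5]=C('k')+2=7+2=9
L[6]='j': occ=1, LF[6]=C('j')+1=1+1=2
L[7]='l': occ=2, LF[7]=C('l')+2=12+2=14
L[8]='j': occ=2, LF[8]=C('j')+2=1+2=3
L[9]='k': occ=3, LF[9]=C('k')+3=7+3=10
L[10]='j': occ=3, LF[10]=C('j')+3=1+3=4
L[11]='j': occ=4, LF[11]=C('j')+4=1+4=5
L[12]='k': occ=4, LF[12]=C('k')+4=7+4=11
L[13]='j': occ=5, LF[13]=C('j')+5=1+5=6
L[14]='$': occ=0, LF[14]=C('$')+0=0+0=0

Answer: 12 7 1 13 8 9 2 14 3 10 4 5 11 6 0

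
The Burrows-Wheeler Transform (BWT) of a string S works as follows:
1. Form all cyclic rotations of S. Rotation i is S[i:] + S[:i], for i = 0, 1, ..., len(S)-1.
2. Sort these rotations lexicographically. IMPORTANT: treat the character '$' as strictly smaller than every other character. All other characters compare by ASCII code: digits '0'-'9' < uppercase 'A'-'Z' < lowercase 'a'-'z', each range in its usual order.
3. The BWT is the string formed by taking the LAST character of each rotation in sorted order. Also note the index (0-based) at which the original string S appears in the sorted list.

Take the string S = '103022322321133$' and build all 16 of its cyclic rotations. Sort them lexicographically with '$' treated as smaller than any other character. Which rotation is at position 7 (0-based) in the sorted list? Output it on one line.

Answer: 22321133$1030223

Derivation:
All 16 rotations (rotation i = S[i:]+S[:i]):
  rot[0] = 103022322321133$
  rot[1] = 03022322321133$1
  rot[2] = 3022322321133$10
  rot[3] = 022322321133$103
  rot[4] = 22322321133$1030
  rot[5] = 2322321133$10302
  rot[6] = 322321133$103022
  rot[7] = 22321133$1030223
  rot[8] = 2321133$10302232
  rot[9] = 321133$103022322
  rot[10] = 21133$1030223223
  rot[11] = 1133$10302232232
  rot[12] = 133$103022322321
  rot[13] = 33$1030223223211
  rot[14] = 3$10302232232113
  rot[15] = $103022322321133
Sorted (with $ < everything):
  sorted[0] = $103022322321133
  sorted[1] = 022322321133$103
  sorted[2] = 03022322321133$1
  sorted[3] = 103022322321133$
  sorted[4] = 1133$10302232232
  sorted[5] = 133$103022322321
  sorted[6] = 21133$1030223223
  sorted[7] = 22321133$1030223
  sorted[8] = 22322321133$1030
  sorted[9] = 2321133$10302232
  sorted[10] = 2322321133$10302
  sorted[11] = 3$10302232232113
  sorted[12] = 3022322321133$10
  sorted[13] = 321133$103022322
  sorted[14] = 322321133$103022
  sorted[15] = 33$1030223223211
sorted[7] = 22321133$1030223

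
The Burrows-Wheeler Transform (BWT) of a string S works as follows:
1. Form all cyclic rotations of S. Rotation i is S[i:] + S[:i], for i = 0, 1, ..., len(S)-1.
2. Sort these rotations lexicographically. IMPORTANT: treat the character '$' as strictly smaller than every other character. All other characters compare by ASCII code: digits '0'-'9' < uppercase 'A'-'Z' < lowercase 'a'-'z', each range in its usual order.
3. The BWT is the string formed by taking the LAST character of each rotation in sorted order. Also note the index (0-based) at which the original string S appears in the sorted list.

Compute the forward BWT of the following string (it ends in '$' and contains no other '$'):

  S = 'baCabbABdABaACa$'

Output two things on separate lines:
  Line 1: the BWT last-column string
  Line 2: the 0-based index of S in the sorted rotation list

Answer: adbaAAAaCBbCb$aB
13

Derivation:
All 16 rotations (rotation i = S[i:]+S[:i]):
  rot[0] = baCabbABdABaACa$
  rot[1] = aCabbABdABaACa$b
  rot[2] = CabbABdABaACa$ba
  rot[3] = abbABdABaACa$baC
  rot[4] = bbABdABaACa$baCa
  rot[5] = bABdABaACa$baCab
  rot[6] = ABdABaACa$baCabb
  rot[7] = BdABaACa$baCabbA
  rot[8] = dABaACa$baCabbAB
  rot[9] = ABaACa$baCabbABd
  rot[10] = BaACa$baCabbABdA
  rot[11] = aACa$baCabbABdAB
  rot[12] = ACa$baCabbABdABa
  rot[13] = Ca$baCabbABdABaA
  rot[14] = a$baCabbABdABaAC
  rot[15] = $baCabbABdABaACa
Sorted (with $ < everything):
  sorted[0] = $baCabbABdABaACa  (last char: 'a')
  sorted[1] = ABaACa$baCabbABd  (last char: 'd')
  sorted[2] = ABdABaACa$baCabb  (last char: 'b')
  sorted[3] = ACa$baCabbABdABa  (last char: 'a')
  sorted[4] = BaACa$baCabbABdA  (last char: 'A')
  sorted[5] = BdABaACa$baCabbA  (last char: 'A')
  sorted[6] = Ca$baCabbABdABaA  (last char: 'A')
  sorted[7] = CabbABdABaACa$ba  (last char: 'a')
  sorted[8] = a$baCabbABdABaAC  (last char: 'C')
  sorted[9] = aACa$baCabbABdAB  (last char: 'B')
  sorted[10] = aCabbABdABaACa$b  (last char: 'b')
  sorted[11] = abbABdABaACa$baC  (last char: 'C')
  sorted[12] = bABdABaACa$baCab  (last char: 'b')
  sorted[13] = baCabbABdABaACa$  (last char: '$')
  sorted[14] = bbABdABaACa$baCa  (last char: 'a')
  sorted[15] = dABaACa$baCabbAB  (last char: 'B')
Last column: adbaAAAaCBbCb$aB
Original string S is at sorted index 13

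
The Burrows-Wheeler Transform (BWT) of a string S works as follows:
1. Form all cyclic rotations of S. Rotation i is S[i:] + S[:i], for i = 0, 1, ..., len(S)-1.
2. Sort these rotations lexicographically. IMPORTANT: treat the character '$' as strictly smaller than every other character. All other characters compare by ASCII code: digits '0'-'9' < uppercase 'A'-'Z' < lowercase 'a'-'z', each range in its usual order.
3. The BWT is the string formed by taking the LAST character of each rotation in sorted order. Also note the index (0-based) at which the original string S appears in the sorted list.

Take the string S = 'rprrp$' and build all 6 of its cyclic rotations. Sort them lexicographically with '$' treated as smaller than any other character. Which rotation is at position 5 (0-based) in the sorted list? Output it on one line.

All 6 rotations (rotation i = S[i:]+S[:i]):
  rot[0] = rprrp$
  rot[1] = prrp$r
  rot[2] = rrp$rp
  rot[3] = rp$rpr
  rot[4] = p$rprr
  rot[5] = $rprrp
Sorted (with $ < everything):
  sorted[0] = $rprrp
  sorted[1] = p$rprr
  sorted[2] = prrp$r
  sorted[3] = rp$rpr
  sorted[4] = rprrp$
  sorted[5] = rrp$rp
sorted[5] = rrp$rp

Answer: rrp$rp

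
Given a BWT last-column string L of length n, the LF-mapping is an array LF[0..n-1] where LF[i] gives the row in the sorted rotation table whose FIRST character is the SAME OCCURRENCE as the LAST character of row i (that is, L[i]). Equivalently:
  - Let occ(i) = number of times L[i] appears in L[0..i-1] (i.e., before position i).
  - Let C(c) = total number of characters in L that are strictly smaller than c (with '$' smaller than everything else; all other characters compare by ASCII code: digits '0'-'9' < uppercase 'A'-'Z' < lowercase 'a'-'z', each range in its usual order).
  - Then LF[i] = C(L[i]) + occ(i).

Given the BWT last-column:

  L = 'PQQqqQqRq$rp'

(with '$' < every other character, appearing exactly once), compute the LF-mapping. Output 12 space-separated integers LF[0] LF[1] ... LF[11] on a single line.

Answer: 1 2 3 7 8 4 9 5 10 0 11 6

Derivation:
Char counts: '$':1, 'P':1, 'Q':3, 'R':1, 'p':1, 'q':4, 'r':1
C (first-col start): C('$')=0, C('P')=1, C('Q')=2, C('R')=5, C('p')=6, C('q')=7, C('r')=11
L[0]='P': occ=0, LF[0]=C('P')+0=1+0=1
L[1]='Q': occ=0, LF[1]=C('Q')+0=2+0=2
L[2]='Q': occ=1, LF[2]=C('Q')+1=2+1=3
L[3]='q': occ=0, LF[3]=C('q')+0=7+0=7
L[4]='q': occ=1, LF[4]=C('q')+1=7+1=8
L[5]='Q': occ=2, LF[5]=C('Q')+2=2+2=4
L[6]='q': occ=2, LF[6]=C('q')+2=7+2=9
L[7]='R': occ=0, LF[7]=C('R')+0=5+0=5
L[8]='q': occ=3, LF[8]=C('q')+3=7+3=10
L[9]='$': occ=0, LF[9]=C('$')+0=0+0=0
L[10]='r': occ=0, LF[10]=C('r')+0=11+0=11
L[11]='p': occ=0, LF[11]=C('p')+0=6+0=6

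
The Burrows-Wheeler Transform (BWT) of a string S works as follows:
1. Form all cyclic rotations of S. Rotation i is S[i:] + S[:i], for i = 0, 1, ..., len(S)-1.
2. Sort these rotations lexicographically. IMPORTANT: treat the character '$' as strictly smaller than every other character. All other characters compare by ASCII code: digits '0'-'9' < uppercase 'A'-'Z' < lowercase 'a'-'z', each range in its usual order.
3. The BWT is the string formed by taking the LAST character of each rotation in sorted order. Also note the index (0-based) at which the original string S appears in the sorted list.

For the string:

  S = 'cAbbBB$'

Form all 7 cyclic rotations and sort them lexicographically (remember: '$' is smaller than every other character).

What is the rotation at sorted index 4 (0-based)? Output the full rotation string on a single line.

All 7 rotations (rotation i = S[i:]+S[:i]):
  rot[0] = cAbbBB$
  rot[1] = AbbBB$c
  rot[2] = bbBB$cA
  rot[3] = bBB$cAb
  rot[4] = BB$cAbb
  rot[5] = B$cAbbB
  rot[6] = $cAbbBB
Sorted (with $ < everything):
  sorted[0] = $cAbbBB
  sorted[1] = AbbBB$c
  sorted[2] = B$cAbbB
  sorted[3] = BB$cAbb
  sorted[4] = bBB$cAb
  sorted[5] = bbBB$cA
  sorted[6] = cAbbBB$
sorted[4] = bBB$cAb

Answer: bBB$cAb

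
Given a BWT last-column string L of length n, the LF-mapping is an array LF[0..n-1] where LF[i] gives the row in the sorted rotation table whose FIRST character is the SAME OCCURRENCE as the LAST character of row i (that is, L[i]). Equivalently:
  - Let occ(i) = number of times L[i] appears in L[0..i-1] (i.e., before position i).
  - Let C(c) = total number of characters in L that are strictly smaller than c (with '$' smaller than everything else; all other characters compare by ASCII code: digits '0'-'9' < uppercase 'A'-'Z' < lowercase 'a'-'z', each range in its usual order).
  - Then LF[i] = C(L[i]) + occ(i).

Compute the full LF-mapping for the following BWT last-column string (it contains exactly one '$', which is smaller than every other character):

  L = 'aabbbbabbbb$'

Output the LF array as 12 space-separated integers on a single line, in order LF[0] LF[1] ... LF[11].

Answer: 1 2 4 5 6 7 3 8 9 10 11 0

Derivation:
Char counts: '$':1, 'a':3, 'b':8
C (first-col start): C('$')=0, C('a')=1, C('b')=4
L[0]='a': occ=0, LF[0]=C('a')+0=1+0=1
L[1]='a': occ=1, LF[1]=C('a')+1=1+1=2
L[2]='b': occ=0, LF[2]=C('b')+0=4+0=4
L[3]='b': occ=1, LF[3]=C('b')+1=4+1=5
L[4]='b': occ=2, LF[4]=C('b')+2=4+2=6
L[5]='b': occ=3, LF[5]=C('b')+3=4+3=7
L[6]='a': occ=2, LF[6]=C('a')+2=1+2=3
L[7]='b': occ=4, LF[7]=C('b')+4=4+4=8
L[8]='b': occ=5, LF[8]=C('b')+5=4+5=9
L[9]='b': occ=6, LF[9]=C('b')+6=4+6=10
L[10]='b': occ=7, LF[10]=C('b')+7=4+7=11
L[11]='$': occ=0, LF[11]=C('$')+0=0+0=0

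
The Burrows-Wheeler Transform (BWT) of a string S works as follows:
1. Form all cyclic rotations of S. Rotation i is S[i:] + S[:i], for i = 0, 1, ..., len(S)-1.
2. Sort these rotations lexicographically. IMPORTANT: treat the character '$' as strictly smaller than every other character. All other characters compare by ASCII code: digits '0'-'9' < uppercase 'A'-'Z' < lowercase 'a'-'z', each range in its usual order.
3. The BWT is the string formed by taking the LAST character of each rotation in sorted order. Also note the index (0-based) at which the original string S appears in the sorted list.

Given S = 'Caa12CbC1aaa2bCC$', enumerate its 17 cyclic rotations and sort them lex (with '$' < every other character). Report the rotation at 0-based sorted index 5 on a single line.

Answer: C$Caa12CbC1aaa2bC

Derivation:
All 17 rotations (rotation i = S[i:]+S[:i]):
  rot[0] = Caa12CbC1aaa2bCC$
  rot[1] = aa12CbC1aaa2bCC$C
  rot[2] = a12CbC1aaa2bCC$Ca
  rot[3] = 12CbC1aaa2bCC$Caa
  rot[4] = 2CbC1aaa2bCC$Caa1
  rot[5] = CbC1aaa2bCC$Caa12
  rot[6] = bC1aaa2bCC$Caa12C
  rot[7] = C1aaa2bCC$Caa12Cb
  rot[8] = 1aaa2bCC$Caa12CbC
  rot[9] = aaa2bCC$Caa12CbC1
  rot[10] = aa2bCC$Caa12CbC1a
  rot[11] = a2bCC$Caa12CbC1aa
  rot[12] = 2bCC$Caa12CbC1aaa
  rot[13] = bCC$Caa12CbC1aaa2
  rot[14] = CC$Caa12CbC1aaa2b
  rot[15] = C$Caa12CbC1aaa2bC
  rot[16] = $Caa12CbC1aaa2bCC
Sorted (with $ < everything):
  sorted[0] = $Caa12CbC1aaa2bCC
  sorted[1] = 12CbC1aaa2bCC$Caa
  sorted[2] = 1aaa2bCC$Caa12CbC
  sorted[3] = 2CbC1aaa2bCC$Caa1
  sorted[4] = 2bCC$Caa12CbC1aaa
  sorted[5] = C$Caa12CbC1aaa2bC
  sorted[6] = C1aaa2bCC$Caa12Cb
  sorted[7] = CC$Caa12CbC1aaa2b
  sorted[8] = Caa12CbC1aaa2bCC$
  sorted[9] = CbC1aaa2bCC$Caa12
  sorted[10] = a12CbC1aaa2bCC$Ca
  sorted[11] = a2bCC$Caa12CbC1aa
  sorted[12] = aa12CbC1aaa2bCC$C
  sorted[13] = aa2bCC$Caa12CbC1a
  sorted[14] = aaa2bCC$Caa12CbC1
  sorted[15] = bC1aaa2bCC$Caa12C
  sorted[16] = bCC$Caa12CbC1aaa2
sorted[5] = C$Caa12CbC1aaa2bC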